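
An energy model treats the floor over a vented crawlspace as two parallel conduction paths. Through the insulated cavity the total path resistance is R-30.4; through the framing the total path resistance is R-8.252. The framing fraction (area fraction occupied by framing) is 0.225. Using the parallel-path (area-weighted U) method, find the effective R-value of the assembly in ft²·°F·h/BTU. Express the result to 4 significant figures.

U_eff = 0.775/30.4 + 0.225/8.252 = 0.025493 + 0.027266 = 0.05276
R_eff = 1/U_eff = 18.954 ft²·°F·h/BTU

18.95 ft²·°F·h/BTU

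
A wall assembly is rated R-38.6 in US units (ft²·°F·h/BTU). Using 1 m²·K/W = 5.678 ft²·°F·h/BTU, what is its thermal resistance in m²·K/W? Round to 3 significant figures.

6.80 m²·K/W

R_SI = 38.6/5.678 = 6.798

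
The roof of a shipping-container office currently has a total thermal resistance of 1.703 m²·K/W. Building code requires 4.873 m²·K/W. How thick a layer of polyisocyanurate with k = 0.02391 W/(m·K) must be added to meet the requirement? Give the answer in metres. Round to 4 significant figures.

ΔR = 4.873 − 1.703 = 3.17 m²·K/W
L = ΔR × k = 3.17 × 0.02391 = 0.075795 m

0.07579 m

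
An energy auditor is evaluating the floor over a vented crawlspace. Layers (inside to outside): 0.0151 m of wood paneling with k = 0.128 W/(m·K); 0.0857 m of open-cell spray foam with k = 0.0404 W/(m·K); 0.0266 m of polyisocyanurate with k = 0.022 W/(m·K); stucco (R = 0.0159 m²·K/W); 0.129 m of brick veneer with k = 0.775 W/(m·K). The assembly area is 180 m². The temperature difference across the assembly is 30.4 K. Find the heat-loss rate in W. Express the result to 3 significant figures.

1510 W

0.0151/0.128 = 0.118
0.0857/0.0404 = 2.121
0.0266/0.022 = 1.209
0.129/0.775 = 0.1665
R_total = 0.118 + 2.121 + 1.209 + 0.0159 + 0.1665 = 3.631 m²·K/W
Q = A·ΔT/R = 180 × 30.4 / 3.631 = 1507 W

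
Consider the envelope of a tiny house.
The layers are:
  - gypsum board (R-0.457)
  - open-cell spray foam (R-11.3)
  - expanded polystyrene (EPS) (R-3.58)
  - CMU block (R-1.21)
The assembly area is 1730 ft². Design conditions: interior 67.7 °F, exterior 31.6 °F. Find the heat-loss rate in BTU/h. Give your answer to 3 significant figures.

R_total = 0.457 + 11.3 + 3.58 + 1.21 = 16.55 ft²·°F·h/BTU
Q = A·ΔT/R = 1730 × (67.7 − 31.6) / 16.55 = 3774 BTU/h

3770 BTU/h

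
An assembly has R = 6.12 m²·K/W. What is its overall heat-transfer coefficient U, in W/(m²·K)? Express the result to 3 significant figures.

0.163 W/(m²·K)

U = 1/R = 1/6.12 = 0.1634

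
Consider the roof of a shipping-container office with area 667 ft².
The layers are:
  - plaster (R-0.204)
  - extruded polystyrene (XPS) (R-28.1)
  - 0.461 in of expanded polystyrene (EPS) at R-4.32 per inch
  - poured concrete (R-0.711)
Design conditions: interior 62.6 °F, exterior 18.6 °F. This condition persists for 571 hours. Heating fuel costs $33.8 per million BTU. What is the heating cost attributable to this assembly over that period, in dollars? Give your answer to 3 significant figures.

18.3 dollars

0.461 × 4.32 = 1.992
R_total = 0.204 + 28.1 + 1.992 + 0.711 = 31.01 ft²·°F·h/BTU
Q = 667 × (62.6 − 18.6) / 31.01 = 946.5 BTU/h
E = 946.5 × 571 = 540500 BTU
Cost = 540500/10⁶ × 33.8 = $18.27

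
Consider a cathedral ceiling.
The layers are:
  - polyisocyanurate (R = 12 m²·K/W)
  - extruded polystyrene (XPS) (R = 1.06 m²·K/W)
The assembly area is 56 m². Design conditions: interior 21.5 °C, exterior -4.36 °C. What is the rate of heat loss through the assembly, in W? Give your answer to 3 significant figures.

111 W

R_total = 12 + 1.06 = 13.06 m²·K/W
Q = A·ΔT/R = 56 × (21.5 − (-4.36)) / 13.06 = 110.9 W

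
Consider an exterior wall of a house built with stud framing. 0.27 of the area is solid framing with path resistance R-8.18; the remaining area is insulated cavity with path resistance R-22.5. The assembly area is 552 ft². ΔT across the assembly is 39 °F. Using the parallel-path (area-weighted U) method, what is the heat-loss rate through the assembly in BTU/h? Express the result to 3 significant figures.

1410 BTU/h

U_eff = 0.73/22.5 + 0.27/8.18 = 0.03244 + 0.03301 = 0.06545
R_eff = 1/U_eff = 15.28 ft²·°F·h/BTU
Q = 552 × 39 / 15.28 = 1409 BTU/h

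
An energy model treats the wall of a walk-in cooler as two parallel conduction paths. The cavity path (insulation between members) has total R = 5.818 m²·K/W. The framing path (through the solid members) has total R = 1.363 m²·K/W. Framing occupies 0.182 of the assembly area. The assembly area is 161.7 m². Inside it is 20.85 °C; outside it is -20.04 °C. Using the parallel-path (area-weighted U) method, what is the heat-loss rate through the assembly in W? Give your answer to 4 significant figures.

U_eff = 0.818/5.818 + 0.182/1.363 = 0.1406 + 0.13353 = 0.27413
R_eff = 1/U_eff = 3.6479 m²·K/W
Q = 161.7 × (20.85 − (-20.04)) / 3.6479 = 1812.5 W

1813 W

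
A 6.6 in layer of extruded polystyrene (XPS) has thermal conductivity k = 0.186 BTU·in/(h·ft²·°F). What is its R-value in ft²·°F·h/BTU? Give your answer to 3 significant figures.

35.5 ft²·°F·h/BTU

R = L/k = 6.6/0.186 = 35.48 ft²·°F·h/BTU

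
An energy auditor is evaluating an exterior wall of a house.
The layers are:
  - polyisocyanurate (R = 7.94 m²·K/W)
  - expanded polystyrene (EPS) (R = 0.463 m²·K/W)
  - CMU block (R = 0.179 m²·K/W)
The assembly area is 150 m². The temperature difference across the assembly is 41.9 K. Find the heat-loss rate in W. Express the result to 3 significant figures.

R_total = 7.94 + 0.463 + 0.179 = 8.582 m²·K/W
Q = A·ΔT/R = 150 × 41.9 / 8.582 = 732.3 W

732 W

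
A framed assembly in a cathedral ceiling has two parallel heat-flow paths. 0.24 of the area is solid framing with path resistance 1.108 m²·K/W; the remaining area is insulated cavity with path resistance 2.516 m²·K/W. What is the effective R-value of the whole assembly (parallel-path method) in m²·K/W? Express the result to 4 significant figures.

1.928 m²·K/W

U_eff = 0.76/2.516 + 0.24/1.108 = 0.30207 + 0.21661 = 0.51867
R_eff = 1/U_eff = 1.928 m²·K/W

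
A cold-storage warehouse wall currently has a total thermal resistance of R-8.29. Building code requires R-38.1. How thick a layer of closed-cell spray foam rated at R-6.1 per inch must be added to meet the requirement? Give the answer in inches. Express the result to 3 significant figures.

4.89 in

ΔR = 38.1 − 8.29 = 29.81 ft²·°F·h/BTU
L = ΔR / (R/in) = 29.81/6.1 = 4.887 in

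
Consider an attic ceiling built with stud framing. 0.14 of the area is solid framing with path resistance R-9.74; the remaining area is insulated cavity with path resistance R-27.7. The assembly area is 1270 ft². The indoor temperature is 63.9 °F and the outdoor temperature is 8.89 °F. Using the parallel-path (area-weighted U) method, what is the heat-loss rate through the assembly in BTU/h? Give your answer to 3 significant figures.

U_eff = 0.86/27.7 + 0.14/9.74 = 0.03105 + 0.01437 = 0.04542
R_eff = 1/U_eff = 22.02 ft²·°F·h/BTU
Q = 1270 × (63.9 − 8.89) / 22.02 = 3173 BTU/h

3170 BTU/h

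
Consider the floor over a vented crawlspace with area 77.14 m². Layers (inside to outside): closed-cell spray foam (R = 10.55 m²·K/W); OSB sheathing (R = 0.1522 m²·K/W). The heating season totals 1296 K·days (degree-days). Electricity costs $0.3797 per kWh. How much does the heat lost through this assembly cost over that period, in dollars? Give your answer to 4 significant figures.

85.13 dollars

R_total = 10.55 + 0.1522 = 10.702 m²·K/W
E = A × HDD × 24 / R / 1000 = 77.14 × 1296 × 24 / 10.702 / 1000 = 224.19 kWh
Cost = 224.19 × 0.3797 = $85.126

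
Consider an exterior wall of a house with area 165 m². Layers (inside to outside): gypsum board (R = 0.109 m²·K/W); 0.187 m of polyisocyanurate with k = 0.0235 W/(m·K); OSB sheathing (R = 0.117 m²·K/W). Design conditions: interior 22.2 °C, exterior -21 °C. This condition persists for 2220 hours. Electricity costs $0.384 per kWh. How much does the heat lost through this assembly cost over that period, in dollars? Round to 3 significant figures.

743 dollars

0.187/0.0235 = 7.957
R_total = 0.109 + 7.957 + 0.117 = 8.183 m²·K/W
Q = 165 × (22.2 − (-21)) / 8.183 = 871 W
E = 871 W × 2220 h / 1000 = 1934 kWh
Cost = 1934 × 0.384 = $742.5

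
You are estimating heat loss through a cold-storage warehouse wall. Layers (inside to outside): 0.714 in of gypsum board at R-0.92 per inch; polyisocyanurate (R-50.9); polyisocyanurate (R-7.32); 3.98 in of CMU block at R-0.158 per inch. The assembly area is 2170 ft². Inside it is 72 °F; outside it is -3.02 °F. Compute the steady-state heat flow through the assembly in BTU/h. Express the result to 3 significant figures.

0.714 × 0.92 = 0.6569
3.98 × 0.158 = 0.6288
R_total = 0.6569 + 50.9 + 7.32 + 0.6288 = 59.51 ft²·°F·h/BTU
Q = A·ΔT/R = 2170 × (72 − (-3.02)) / 59.51 = 2736 BTU/h

2740 BTU/h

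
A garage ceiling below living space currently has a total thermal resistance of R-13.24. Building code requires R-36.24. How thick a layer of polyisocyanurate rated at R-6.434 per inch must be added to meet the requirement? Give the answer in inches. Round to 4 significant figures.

ΔR = 36.24 − 13.24 = 23 ft²·°F·h/BTU
L = ΔR / (R/in) = 23/6.434 = 3.5748 in

3.575 in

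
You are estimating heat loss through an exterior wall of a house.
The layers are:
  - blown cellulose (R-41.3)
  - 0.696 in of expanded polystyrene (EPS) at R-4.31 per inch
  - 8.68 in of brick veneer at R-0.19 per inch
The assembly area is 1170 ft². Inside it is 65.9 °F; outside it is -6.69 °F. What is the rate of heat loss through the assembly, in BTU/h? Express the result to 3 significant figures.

1850 BTU/h

0.696 × 4.31 = 3
8.68 × 0.19 = 1.649
R_total = 41.3 + 3 + 1.649 = 45.95 ft²·°F·h/BTU
Q = A·ΔT/R = 1170 × (65.9 − (-6.69)) / 45.95 = 1848 BTU/h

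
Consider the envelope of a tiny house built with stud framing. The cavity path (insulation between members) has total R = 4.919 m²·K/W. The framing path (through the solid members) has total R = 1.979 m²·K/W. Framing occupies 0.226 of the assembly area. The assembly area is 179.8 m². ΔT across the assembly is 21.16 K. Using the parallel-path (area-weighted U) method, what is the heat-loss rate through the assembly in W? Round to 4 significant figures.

1033 W

U_eff = 0.774/4.919 + 0.226/1.979 = 0.15735 + 0.1142 = 0.27155
R_eff = 1/U_eff = 3.6826 m²·K/W
Q = 179.8 × 21.16 / 3.6826 = 1033.1 W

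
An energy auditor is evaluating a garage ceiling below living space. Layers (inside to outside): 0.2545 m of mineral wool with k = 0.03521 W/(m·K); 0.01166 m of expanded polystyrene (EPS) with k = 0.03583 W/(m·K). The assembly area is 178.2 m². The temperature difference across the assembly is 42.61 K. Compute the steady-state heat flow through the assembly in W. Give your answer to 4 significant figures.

1005 W

0.2545/0.03521 = 7.2281
0.01166/0.03583 = 0.32543
R_total = 7.2281 + 0.32543 = 7.5535 m²·K/W
Q = A·ΔT/R = 178.2 × 42.61 / 7.5535 = 1005.2 W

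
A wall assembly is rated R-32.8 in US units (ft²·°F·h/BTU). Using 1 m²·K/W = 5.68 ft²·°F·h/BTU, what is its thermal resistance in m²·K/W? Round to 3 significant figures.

5.77 m²·K/W

R_SI = 32.8/5.68 = 5.775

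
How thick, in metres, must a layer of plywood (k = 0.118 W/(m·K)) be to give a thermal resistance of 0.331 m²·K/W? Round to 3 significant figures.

L = R·k = 0.331 × 0.118 = 0.03906 m

0.0391 m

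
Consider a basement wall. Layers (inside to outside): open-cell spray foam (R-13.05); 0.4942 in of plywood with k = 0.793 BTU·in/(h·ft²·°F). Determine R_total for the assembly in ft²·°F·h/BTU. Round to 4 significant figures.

0.4942/0.793 = 0.6232
R_total = 13.05 + 0.6232 = 13.673 ft²·°F·h/BTU

13.67 ft²·°F·h/BTU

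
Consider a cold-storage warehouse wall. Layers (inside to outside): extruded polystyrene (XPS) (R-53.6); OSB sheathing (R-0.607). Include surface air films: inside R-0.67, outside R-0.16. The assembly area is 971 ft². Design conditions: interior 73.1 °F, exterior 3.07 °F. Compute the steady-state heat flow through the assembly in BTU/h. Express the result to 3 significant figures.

1240 BTU/h

R_total = 0.67 + 53.6 + 0.607 + 0.16 = 55.04 ft²·°F·h/BTU
Q = A·ΔT/R = 971 × (73.1 − 3.07) / 55.04 = 1236 BTU/h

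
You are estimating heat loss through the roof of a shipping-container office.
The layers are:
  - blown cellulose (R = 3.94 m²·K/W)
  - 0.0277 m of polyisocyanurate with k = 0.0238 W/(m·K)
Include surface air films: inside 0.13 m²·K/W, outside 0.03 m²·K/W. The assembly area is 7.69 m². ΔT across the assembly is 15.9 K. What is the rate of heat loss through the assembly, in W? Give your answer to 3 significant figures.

23.2 W

0.0277/0.0238 = 1.164
R_total = 0.13 + 3.94 + 1.164 + 0.03 = 5.264 m²·K/W
Q = A·ΔT/R = 7.69 × 15.9 / 5.264 = 23.23 W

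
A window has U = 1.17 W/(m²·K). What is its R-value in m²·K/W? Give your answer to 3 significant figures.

0.855 m²·K/W

R = 1/U = 1/1.17 = 0.8547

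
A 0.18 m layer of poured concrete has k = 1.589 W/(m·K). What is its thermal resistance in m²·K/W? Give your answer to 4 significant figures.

R = L/k = 0.18/1.589 = 0.11328 m²·K/W

0.1133 m²·K/W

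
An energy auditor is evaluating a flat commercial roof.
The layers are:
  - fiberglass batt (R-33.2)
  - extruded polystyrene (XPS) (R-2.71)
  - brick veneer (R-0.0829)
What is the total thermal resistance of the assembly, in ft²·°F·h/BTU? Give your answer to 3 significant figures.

R_total = 33.2 + 2.71 + 0.0829 = 35.99 ft²·°F·h/BTU

36.0 ft²·°F·h/BTU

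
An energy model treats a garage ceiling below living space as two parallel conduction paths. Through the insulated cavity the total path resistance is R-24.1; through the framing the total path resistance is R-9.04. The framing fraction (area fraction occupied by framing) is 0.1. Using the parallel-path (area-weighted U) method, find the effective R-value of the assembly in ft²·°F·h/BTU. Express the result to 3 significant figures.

U_eff = 0.9/24.1 + 0.1/9.04 = 0.03734 + 0.01106 = 0.04841
R_eff = 1/U_eff = 20.66 ft²·°F·h/BTU

20.7 ft²·°F·h/BTU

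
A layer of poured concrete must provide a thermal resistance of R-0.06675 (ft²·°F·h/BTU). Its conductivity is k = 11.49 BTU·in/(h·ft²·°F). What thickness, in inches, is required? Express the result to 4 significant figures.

L = R × k = 0.06675 × 11.49 = 0.76696 in

0.7670 in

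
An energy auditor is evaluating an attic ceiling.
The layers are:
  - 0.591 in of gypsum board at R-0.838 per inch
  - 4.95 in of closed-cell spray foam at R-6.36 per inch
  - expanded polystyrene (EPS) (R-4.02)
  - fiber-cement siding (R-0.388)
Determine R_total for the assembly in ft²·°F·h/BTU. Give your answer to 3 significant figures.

36.4 ft²·°F·h/BTU

0.591 × 0.838 = 0.4953
4.95 × 6.36 = 31.48
R_total = 0.4953 + 31.48 + 4.02 + 0.388 = 36.39 ft²·°F·h/BTU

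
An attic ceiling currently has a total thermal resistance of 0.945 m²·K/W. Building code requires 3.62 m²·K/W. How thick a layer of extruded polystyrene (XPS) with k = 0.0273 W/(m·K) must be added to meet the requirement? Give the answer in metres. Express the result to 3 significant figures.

0.0730 m

ΔR = 3.62 − 0.945 = 2.675 m²·K/W
L = ΔR × k = 2.675 × 0.0273 = 0.07303 m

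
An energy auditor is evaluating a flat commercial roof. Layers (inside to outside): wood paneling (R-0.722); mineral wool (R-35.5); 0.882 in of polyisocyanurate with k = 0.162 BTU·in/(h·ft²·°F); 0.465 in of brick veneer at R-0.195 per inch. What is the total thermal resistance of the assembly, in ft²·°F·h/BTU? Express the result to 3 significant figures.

0.882/0.162 = 5.444
0.465 × 0.195 = 0.09068
R_total = 0.722 + 35.5 + 5.444 + 0.09068 = 41.76 ft²·°F·h/BTU

41.8 ft²·°F·h/BTU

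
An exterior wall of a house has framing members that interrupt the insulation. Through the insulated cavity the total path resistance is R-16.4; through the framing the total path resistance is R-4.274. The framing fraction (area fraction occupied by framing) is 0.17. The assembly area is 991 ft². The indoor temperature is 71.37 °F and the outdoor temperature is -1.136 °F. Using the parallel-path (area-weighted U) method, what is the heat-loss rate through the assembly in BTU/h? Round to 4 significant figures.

6494 BTU/h

U_eff = 0.83/16.4 + 0.17/4.274 = 0.05061 + 0.039775 = 0.090385
R_eff = 1/U_eff = 11.064 ft²·°F·h/BTU
Q = 991 × (71.37 − (-1.136)) / 11.064 = 6494.5 BTU/h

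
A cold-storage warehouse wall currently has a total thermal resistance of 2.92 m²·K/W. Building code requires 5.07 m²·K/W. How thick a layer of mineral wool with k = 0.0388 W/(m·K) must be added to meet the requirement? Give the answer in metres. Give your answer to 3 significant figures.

0.0834 m

ΔR = 5.07 − 2.92 = 2.15 m²·K/W
L = ΔR × k = 2.15 × 0.0388 = 0.08342 m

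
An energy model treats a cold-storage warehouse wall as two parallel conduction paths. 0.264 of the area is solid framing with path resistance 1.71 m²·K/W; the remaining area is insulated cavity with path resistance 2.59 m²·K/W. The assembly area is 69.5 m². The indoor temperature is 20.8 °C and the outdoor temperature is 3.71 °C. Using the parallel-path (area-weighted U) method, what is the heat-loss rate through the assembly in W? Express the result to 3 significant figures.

U_eff = 0.736/2.59 + 0.264/1.71 = 0.2842 + 0.1544 = 0.4386
R_eff = 1/U_eff = 2.28 m²·K/W
Q = 69.5 × (20.8 − 3.71) / 2.28 = 520.9 W

521 W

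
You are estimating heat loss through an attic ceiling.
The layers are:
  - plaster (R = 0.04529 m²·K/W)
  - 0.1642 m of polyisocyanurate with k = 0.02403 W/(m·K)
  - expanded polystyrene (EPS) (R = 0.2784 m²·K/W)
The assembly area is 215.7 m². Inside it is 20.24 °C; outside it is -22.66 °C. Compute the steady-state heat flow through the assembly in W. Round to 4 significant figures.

0.1642/0.02403 = 6.8331
R_total = 0.04529 + 6.8331 + 0.2784 = 7.1568 m²·K/W
Q = A·ΔT/R = 215.7 × (20.24 − (-22.66)) / 7.1568 = 1293 W

1293 W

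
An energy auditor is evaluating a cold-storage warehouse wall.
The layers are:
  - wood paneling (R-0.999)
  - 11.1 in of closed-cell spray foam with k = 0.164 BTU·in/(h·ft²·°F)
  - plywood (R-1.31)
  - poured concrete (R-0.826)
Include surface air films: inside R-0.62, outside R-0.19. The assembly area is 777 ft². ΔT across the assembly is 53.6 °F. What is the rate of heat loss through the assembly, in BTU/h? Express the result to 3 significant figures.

581 BTU/h

11.1/0.164 = 67.68
R_total = 0.62 + 0.999 + 67.68 + 1.31 + 0.826 + 0.19 = 71.63 ft²·°F·h/BTU
Q = A·ΔT/R = 777 × 53.6 / 71.63 = 581.4 BTU/h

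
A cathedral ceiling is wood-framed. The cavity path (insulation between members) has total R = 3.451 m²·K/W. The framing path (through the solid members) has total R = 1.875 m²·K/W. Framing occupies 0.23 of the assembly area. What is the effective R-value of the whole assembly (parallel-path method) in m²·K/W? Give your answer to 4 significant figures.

U_eff = 0.77/3.451 + 0.23/1.875 = 0.22312 + 0.12267 = 0.34579
R_eff = 1/U_eff = 2.8919 m²·K/W

2.892 m²·K/W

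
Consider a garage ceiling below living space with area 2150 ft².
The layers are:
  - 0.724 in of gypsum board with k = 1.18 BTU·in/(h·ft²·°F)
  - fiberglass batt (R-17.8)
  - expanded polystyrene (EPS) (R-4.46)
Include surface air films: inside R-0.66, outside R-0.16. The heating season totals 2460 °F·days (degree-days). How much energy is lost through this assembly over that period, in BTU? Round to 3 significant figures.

0.724/1.18 = 0.6136
R_total = 0.66 + 0.6136 + 17.8 + 4.46 + 0.16 = 23.69 ft²·°F·h/BTU
E = A × HDD × 24 / R = 2150 × 2460 × 24 / 23.69 = 5357000 BTU

5360000 BTU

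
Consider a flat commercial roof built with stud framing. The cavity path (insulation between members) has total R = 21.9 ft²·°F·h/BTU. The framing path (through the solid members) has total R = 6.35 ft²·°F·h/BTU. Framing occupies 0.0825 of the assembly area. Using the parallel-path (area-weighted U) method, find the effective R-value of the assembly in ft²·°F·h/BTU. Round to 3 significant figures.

U_eff = 0.9175/21.9 + 0.0825/6.35 = 0.04189 + 0.01299 = 0.05489
R_eff = 1/U_eff = 18.22 ft²·°F·h/BTU

18.2 ft²·°F·h/BTU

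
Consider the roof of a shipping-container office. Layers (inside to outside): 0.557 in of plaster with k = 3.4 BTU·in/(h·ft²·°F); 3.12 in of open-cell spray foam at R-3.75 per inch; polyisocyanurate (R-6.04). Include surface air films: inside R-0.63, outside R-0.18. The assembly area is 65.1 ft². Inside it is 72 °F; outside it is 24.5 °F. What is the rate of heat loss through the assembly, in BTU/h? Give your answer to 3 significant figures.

165 BTU/h

0.557/3.4 = 0.1638
3.12 × 3.75 = 11.7
R_total = 0.63 + 0.1638 + 11.7 + 6.04 + 0.18 = 18.71 ft²·°F·h/BTU
Q = A·ΔT/R = 65.1 × (72 − 24.5) / 18.71 = 165.2 BTU/h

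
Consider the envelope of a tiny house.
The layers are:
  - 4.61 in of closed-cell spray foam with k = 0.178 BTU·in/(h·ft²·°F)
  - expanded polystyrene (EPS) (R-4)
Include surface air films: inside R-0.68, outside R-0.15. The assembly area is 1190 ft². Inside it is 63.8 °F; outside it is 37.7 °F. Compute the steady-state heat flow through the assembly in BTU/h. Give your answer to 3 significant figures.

4.61/0.178 = 25.9
R_total = 0.68 + 25.9 + 4 + 0.15 = 30.73 ft²·°F·h/BTU
Q = A·ΔT/R = 1190 × (63.8 − 37.7) / 30.73 = 1011 BTU/h

1010 BTU/h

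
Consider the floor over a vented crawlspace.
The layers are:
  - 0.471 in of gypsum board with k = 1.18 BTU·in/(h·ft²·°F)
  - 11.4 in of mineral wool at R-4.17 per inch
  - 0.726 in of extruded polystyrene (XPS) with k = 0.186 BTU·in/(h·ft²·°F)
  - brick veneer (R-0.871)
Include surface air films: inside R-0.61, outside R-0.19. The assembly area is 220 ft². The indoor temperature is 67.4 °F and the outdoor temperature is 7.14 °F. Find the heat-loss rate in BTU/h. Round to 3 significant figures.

0.471/1.18 = 0.3992
11.4 × 4.17 = 47.54
0.726/0.186 = 3.903
R_total = 0.61 + 0.3992 + 47.54 + 3.903 + 0.871 + 0.19 = 53.51 ft²·°F·h/BTU
Q = A·ΔT/R = 220 × (67.4 − 7.14) / 53.51 = 247.7 BTU/h

248 BTU/h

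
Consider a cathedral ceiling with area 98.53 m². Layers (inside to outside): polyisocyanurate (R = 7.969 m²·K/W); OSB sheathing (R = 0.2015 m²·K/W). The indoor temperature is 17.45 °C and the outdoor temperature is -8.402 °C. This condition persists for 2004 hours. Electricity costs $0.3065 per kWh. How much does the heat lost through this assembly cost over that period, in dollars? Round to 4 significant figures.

R_total = 7.969 + 0.2015 = 8.1705 m²·K/W
Q = 98.53 × (17.45 − (-8.402)) / 8.1705 = 311.76 W
E = 311.76 W × 2004 h / 1000 = 624.76 kWh
Cost = 624.76 × 0.3065 = $191.49

191.5 dollars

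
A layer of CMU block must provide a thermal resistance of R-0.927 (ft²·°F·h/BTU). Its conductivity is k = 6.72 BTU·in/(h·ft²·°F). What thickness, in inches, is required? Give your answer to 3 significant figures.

L = R × k = 0.927 × 6.72 = 6.229 in

6.23 in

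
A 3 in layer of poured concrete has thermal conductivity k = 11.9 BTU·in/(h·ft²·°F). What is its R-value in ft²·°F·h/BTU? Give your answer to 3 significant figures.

R = L/k = 3/11.9 = 0.2521 ft²·°F·h/BTU

0.252 ft²·°F·h/BTU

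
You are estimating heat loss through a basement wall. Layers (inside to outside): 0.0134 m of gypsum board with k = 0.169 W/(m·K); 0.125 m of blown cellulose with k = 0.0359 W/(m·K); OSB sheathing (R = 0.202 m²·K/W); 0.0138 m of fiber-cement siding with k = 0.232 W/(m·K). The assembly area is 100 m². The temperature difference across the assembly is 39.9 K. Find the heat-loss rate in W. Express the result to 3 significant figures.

1040 W

0.0134/0.169 = 0.07929
0.125/0.0359 = 3.482
0.0138/0.232 = 0.05948
R_total = 0.07929 + 3.482 + 0.202 + 0.05948 = 3.823 m²·K/W
Q = A·ΔT/R = 100 × 39.9 / 3.823 = 1044 W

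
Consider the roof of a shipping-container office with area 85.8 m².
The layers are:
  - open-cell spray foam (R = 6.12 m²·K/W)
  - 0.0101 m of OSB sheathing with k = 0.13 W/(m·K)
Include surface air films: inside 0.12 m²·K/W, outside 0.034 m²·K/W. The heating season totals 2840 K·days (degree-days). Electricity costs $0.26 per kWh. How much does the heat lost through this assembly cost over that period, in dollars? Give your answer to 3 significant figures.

239 dollars

0.0101/0.13 = 0.07769
R_total = 0.12 + 6.12 + 0.07769 + 0.034 = 6.352 m²·K/W
E = A × HDD × 24 / R / 1000 = 85.8 × 2840 × 24 / 6.352 / 1000 = 920.7 kWh
Cost = 920.7 × 0.26 = $239.4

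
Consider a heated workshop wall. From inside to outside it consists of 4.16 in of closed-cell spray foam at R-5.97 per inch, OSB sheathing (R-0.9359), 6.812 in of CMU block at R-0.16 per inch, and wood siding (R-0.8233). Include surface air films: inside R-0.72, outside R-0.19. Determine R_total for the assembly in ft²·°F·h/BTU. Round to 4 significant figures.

4.16 × 5.97 = 24.835
6.812 × 0.16 = 1.0899
R_total = 0.72 + 24.835 + 0.9359 + 1.0899 + 0.8233 + 0.19 = 28.594 ft²·°F·h/BTU

28.59 ft²·°F·h/BTU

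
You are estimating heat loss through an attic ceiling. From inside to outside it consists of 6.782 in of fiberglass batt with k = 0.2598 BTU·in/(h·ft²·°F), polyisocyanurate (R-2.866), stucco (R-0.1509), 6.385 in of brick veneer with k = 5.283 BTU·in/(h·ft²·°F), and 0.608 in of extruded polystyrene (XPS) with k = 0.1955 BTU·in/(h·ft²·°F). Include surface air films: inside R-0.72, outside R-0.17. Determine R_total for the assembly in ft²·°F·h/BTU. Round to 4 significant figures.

34.33 ft²·°F·h/BTU

6.782/0.2598 = 26.105
6.385/5.283 = 1.2086
0.608/0.1955 = 3.11
R_total = 0.72 + 26.105 + 2.866 + 0.1509 + 1.2086 + 3.11 + 0.17 = 34.33 ft²·°F·h/BTU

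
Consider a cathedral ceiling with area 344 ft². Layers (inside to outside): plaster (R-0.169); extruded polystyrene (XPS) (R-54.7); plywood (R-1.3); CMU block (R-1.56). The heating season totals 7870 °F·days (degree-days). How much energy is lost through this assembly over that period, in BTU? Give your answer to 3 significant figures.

R_total = 0.169 + 54.7 + 1.3 + 1.56 = 57.73 ft²·°F·h/BTU
E = A × HDD × 24 / R = 344 × 7870 × 24 / 57.73 = 1126000 BTU

1130000 BTU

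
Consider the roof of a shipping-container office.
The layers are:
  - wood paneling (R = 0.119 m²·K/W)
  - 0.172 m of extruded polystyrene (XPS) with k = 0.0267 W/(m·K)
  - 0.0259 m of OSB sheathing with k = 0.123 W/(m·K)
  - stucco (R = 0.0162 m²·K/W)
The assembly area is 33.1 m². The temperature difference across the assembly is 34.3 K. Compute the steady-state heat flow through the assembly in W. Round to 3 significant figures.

0.172/0.0267 = 6.442
0.0259/0.123 = 0.2106
R_total = 0.119 + 6.442 + 0.2106 + 0.0162 = 6.788 m²·K/W
Q = A·ΔT/R = 33.1 × 34.3 / 6.788 = 167.3 W

167 W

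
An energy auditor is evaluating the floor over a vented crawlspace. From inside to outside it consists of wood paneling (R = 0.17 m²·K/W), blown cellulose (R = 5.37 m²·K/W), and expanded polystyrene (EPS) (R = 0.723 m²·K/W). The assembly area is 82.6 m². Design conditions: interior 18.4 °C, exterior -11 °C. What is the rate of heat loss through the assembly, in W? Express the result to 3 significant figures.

R_total = 0.17 + 5.37 + 0.723 = 6.263 m²·K/W
Q = A·ΔT/R = 82.6 × (18.4 − (-11)) / 6.263 = 387.7 W

388 W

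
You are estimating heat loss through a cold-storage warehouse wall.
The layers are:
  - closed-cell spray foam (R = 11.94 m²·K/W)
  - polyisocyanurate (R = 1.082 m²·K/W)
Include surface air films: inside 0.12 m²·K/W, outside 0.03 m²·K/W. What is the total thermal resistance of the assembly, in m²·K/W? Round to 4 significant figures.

13.17 m²·K/W

R_total = 0.12 + 11.94 + 1.082 + 0.03 = 13.172 m²·K/W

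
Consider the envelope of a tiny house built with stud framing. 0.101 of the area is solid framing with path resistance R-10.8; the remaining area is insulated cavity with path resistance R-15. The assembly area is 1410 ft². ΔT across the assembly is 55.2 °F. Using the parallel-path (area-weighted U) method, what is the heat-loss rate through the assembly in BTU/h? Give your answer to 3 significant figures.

5390 BTU/h

U_eff = 0.899/15 + 0.101/10.8 = 0.05993 + 0.009352 = 0.06929
R_eff = 1/U_eff = 14.43 ft²·°F·h/BTU
Q = 1410 × 55.2 / 14.43 = 5393 BTU/h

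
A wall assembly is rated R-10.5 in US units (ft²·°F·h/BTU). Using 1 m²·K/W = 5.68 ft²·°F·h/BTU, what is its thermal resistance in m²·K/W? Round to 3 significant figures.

R_SI = 10.5/5.68 = 1.849

1.85 m²·K/W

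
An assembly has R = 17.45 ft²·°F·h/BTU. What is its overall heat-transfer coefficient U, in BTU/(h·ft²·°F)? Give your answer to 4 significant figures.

0.05731 BTU/(h·ft²·°F)

U = 1/R = 1/17.45 = 0.057307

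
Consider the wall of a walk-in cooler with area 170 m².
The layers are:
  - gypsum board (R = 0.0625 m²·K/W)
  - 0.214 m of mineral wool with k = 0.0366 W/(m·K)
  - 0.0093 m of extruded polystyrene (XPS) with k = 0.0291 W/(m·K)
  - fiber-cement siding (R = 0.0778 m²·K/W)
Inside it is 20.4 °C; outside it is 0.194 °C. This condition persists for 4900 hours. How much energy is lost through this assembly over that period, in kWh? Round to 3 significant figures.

0.214/0.0366 = 5.847
0.0093/0.0291 = 0.3196
R_total = 0.0625 + 5.847 + 0.3196 + 0.0778 = 6.307 m²·K/W
Q = 170 × (20.4 − 0.194) / 6.307 = 544.6 W
E = 544.6 W × 4900 h / 1000 = 2669 kWh

2670 kWh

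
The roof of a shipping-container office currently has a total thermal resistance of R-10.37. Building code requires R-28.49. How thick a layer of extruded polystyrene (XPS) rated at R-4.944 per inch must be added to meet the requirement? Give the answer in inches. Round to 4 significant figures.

ΔR = 28.49 − 10.37 = 18.12 ft²·°F·h/BTU
L = ΔR / (R/in) = 18.12/4.944 = 3.665 in

3.665 in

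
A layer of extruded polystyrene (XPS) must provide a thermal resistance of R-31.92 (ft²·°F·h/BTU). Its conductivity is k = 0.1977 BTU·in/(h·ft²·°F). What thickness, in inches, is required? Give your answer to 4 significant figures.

6.311 in

L = R × k = 31.92 × 0.1977 = 6.3106 in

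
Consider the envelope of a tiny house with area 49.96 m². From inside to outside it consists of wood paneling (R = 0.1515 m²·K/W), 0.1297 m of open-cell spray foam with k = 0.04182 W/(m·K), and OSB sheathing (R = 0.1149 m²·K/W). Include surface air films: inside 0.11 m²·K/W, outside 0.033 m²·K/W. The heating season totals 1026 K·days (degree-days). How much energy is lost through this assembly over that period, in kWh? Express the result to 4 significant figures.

0.1297/0.04182 = 3.1014
R_total = 0.11 + 0.1515 + 3.1014 + 0.1149 + 0.033 = 3.5108 m²·K/W
E = A × HDD × 24 / R / 1000 = 49.96 × 1026 × 24 / 3.5108 / 1000 = 350.41 kWh

350.4 kWh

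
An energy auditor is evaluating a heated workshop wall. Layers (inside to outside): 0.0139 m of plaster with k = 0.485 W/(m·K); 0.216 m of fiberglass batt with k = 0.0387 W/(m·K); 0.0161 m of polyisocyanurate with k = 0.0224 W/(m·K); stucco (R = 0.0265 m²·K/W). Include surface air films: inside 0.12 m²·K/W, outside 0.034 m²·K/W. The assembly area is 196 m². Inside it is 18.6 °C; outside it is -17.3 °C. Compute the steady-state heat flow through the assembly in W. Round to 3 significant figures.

0.0139/0.485 = 0.02866
0.216/0.0387 = 5.581
0.0161/0.0224 = 0.7188
R_total = 0.12 + 0.02866 + 5.581 + 0.7188 + 0.0265 + 0.034 = 6.509 m²·K/W
Q = A·ΔT/R = 196 × (18.6 − (-17.3)) / 6.509 = 1081 W

1080 W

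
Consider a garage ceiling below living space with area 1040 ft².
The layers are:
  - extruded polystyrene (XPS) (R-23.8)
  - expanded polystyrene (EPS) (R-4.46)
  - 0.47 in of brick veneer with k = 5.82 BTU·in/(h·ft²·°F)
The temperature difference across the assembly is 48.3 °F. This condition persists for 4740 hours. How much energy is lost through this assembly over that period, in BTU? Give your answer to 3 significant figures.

0.47/5.82 = 0.08076
R_total = 23.8 + 4.46 + 0.08076 = 28.34 ft²·°F·h/BTU
Q = 1040 × 48.3 / 28.34 = 1772 BTU/h
E = 1772 × 4740 = 8401000 BTU

8400000 BTU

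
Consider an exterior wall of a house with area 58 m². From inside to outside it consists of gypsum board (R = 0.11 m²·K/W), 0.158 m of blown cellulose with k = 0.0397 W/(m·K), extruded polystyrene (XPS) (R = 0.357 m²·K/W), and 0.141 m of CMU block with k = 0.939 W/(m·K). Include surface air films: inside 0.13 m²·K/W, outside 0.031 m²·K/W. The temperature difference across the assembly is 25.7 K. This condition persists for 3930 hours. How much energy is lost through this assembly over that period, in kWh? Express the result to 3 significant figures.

0.158/0.0397 = 3.98
0.141/0.939 = 0.1502
R_total = 0.13 + 0.11 + 3.98 + 0.357 + 0.1502 + 0.031 = 4.758 m²·K/W
Q = 58 × 25.7 / 4.758 = 313.3 W
E = 313.3 W × 3930 h / 1000 = 1231 kWh

1230 kWh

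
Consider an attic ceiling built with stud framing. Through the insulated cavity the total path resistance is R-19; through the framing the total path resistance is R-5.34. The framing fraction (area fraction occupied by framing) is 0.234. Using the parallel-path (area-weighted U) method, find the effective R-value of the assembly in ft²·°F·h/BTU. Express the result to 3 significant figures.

U_eff = 0.766/19 + 0.234/5.34 = 0.04032 + 0.04382 = 0.08414
R_eff = 1/U_eff = 11.89 ft²·°F·h/BTU

11.9 ft²·°F·h/BTU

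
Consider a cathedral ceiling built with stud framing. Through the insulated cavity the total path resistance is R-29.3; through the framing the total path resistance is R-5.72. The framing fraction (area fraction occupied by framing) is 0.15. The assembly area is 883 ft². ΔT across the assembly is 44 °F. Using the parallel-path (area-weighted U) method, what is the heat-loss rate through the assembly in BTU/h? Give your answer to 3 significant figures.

2150 BTU/h

U_eff = 0.85/29.3 + 0.15/5.72 = 0.02901 + 0.02622 = 0.05523
R_eff = 1/U_eff = 18.1 ft²·°F·h/BTU
Q = 883 × 44 / 18.1 = 2146 BTU/h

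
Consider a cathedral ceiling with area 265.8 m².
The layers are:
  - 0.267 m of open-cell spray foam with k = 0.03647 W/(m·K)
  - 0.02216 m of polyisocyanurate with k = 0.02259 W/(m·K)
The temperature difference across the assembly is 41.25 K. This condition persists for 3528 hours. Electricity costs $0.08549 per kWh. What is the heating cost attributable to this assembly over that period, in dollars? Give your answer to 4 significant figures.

398.3 dollars

0.267/0.03647 = 7.3211
0.02216/0.02259 = 0.98097
R_total = 7.3211 + 0.98097 = 8.3021 m²·K/W
Q = 265.8 × 41.25 / 8.3021 = 1320.7 W
E = 1320.7 W × 3528 h / 1000 = 4659.3 kWh
Cost = 4659.3 × 0.08549 = $398.32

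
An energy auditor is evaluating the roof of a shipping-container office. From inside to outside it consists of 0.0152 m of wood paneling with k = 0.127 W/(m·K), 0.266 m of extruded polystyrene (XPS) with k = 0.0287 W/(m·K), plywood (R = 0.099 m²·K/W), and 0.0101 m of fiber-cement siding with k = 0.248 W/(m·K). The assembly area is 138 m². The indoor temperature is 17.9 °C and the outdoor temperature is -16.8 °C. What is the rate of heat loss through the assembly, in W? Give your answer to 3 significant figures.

503 W

0.0152/0.127 = 0.1197
0.266/0.0287 = 9.268
0.0101/0.248 = 0.04073
R_total = 0.1197 + 9.268 + 0.099 + 0.04073 = 9.528 m²·K/W
Q = A·ΔT/R = 138 × (17.9 − (-16.8)) / 9.528 = 502.6 W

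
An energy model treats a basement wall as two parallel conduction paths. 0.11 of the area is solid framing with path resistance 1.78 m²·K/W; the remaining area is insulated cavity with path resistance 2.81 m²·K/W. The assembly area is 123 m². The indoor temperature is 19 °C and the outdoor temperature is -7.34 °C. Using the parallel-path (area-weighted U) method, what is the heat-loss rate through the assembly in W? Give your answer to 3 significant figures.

1230 W

U_eff = 0.89/2.81 + 0.11/1.78 = 0.3167 + 0.0618 = 0.3785
R_eff = 1/U_eff = 2.642 m²·K/W
Q = 123 × (19 − (-7.34)) / 2.642 = 1226 W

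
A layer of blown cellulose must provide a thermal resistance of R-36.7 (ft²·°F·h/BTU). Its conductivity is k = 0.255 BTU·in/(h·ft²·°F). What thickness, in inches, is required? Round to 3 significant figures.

9.36 in

L = R × k = 36.7 × 0.255 = 9.359 in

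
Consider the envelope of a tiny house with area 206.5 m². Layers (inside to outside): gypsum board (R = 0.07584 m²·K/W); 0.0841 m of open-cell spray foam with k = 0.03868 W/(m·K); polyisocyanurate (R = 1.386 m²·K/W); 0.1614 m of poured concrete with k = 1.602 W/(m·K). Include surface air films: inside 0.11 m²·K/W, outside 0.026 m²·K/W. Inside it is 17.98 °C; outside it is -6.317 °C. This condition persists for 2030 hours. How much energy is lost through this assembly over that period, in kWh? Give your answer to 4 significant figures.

0.0841/0.03868 = 2.1743
0.1614/1.602 = 0.10075
R_total = 0.11 + 0.07584 + 2.1743 + 1.386 + 0.10075 + 0.026 = 3.8728 m²·K/W
Q = 206.5 × (17.98 − (-6.317)) / 3.8728 = 1295.5 W
E = 1295.5 W × 2030 h / 1000 = 2629.9 kWh

2630 kWh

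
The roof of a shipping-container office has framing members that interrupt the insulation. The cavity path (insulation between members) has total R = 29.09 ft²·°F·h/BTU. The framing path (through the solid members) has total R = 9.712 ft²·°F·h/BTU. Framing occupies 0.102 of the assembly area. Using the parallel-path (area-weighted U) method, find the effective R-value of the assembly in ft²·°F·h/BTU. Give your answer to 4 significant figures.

U_eff = 0.898/29.09 + 0.102/9.712 = 0.03087 + 0.010502 = 0.041372
R_eff = 1/U_eff = 24.171 ft²·°F·h/BTU

24.17 ft²·°F·h/BTU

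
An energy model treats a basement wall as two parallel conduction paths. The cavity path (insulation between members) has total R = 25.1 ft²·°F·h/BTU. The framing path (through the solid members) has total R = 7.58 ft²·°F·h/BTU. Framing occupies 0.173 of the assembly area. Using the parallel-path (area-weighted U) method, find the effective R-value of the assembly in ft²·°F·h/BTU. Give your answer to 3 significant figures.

17.9 ft²·°F·h/BTU

U_eff = 0.827/25.1 + 0.173/7.58 = 0.03295 + 0.02282 = 0.05577
R_eff = 1/U_eff = 17.93 ft²·°F·h/BTU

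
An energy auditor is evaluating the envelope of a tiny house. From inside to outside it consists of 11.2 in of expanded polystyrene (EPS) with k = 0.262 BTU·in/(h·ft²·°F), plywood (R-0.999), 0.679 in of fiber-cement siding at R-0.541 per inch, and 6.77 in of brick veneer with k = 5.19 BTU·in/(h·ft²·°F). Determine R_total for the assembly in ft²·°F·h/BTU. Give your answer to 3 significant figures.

11.2/0.262 = 42.75
0.679 × 0.541 = 0.3673
6.77/5.19 = 1.304
R_total = 42.75 + 0.999 + 0.3673 + 1.304 = 45.42 ft²·°F·h/BTU

45.4 ft²·°F·h/BTU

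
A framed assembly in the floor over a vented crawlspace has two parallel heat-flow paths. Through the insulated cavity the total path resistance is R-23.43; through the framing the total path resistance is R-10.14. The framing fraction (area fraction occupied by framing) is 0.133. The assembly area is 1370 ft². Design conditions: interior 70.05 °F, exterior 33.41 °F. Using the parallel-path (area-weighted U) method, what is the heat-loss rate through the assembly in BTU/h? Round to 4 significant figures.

2516 BTU/h

U_eff = 0.867/23.43 + 0.133/10.14 = 0.037004 + 0.013116 = 0.05012
R_eff = 1/U_eff = 19.952 ft²·°F·h/BTU
Q = 1370 × (70.05 − 33.41) / 19.952 = 2515.9 BTU/h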